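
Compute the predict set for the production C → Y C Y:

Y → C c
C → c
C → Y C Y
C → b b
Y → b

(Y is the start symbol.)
{ 'b', 'c' }

PREDICT(C → Y C Y) = (FIRST(RHS) \ {ε}) ∪ (FOLLOW(C) if ε ∈ FIRST(RHS), i.e. RHS ⇒* ε)
FIRST(Y) = { 'b', 'c' }
FIRST(Y C Y) = { 'b', 'c' }
ε ∉ FIRST(Y C Y), so FOLLOW(C) is not added.
PREDICT(C → Y C Y) = { 'b', 'c' }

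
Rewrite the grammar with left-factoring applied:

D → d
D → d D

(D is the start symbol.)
Left-factoring transforms A → αβ₁ | αβ₂ into A → αA' and A' → β₁ | β₂
(α is the longest common prefix among the alternatives). Repeat until
no nonterminal has two alternatives with a common prefix.

Round 1: D has alternatives sharing prefix 'd'. Introduce D': D → d D'
  Add: D' → ε
  Add: D' → D

No remaining common prefixes — done.

Resulting grammar:
D → d D'
D' → ε
D' → D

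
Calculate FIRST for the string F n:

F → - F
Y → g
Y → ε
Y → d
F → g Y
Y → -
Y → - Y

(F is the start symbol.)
{ '-', 'g' }

FIRST sets of the non-terminals involved (from the grammar, by fixed-point iteration):
  FIRST(F) = { '-', 'g' }

To compute FIRST(F n), process the symbols left to right:
Symbol F is a non-terminal. Add FIRST(F) \ {ε} = { '-', 'g' }
F is not nullable (ε ∉ FIRST(F)), so stop here.
FIRST(F n) = { '-', 'g' }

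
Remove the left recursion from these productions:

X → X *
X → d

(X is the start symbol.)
X is directly left-recursive. The standard transformation for
  A → A α₁ | ... | A α_m | β₁ | ... | β_n
is
  A  → β₁ A' | ... | β_n A'
  A' → α₁ A' | ... | α_m A' | ε

X → d becomes X → d X'
X → X * becomes X' → * X'
Add X' → ε

Resulting grammar:
X → d X'
X' → * X'
X' → ε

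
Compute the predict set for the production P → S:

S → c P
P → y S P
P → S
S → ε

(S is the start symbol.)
{ $, 'c', 'y' }

PREDICT(P → S) = (FIRST(RHS) \ {ε}) ∪ (FOLLOW(P) if ε ∈ FIRST(RHS), i.e. RHS ⇒* ε)
FIRST(S) = { 'c', ε }
FIRST(S) = { 'c', ε }
ε ∈ FIRST(S) (the right-hand side is nullable), so add FOLLOW(P) = { $, 'c', 'y' }
PREDICT(P → S) = { $, 'c', 'y' }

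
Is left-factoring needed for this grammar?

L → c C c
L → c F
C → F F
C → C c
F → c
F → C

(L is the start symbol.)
Left-factoring is needed when two productions for the same non-terminal
share a common prefix on the right-hand side.

Productions for L:
  L → c C c
  L → c F
Productions for C:
  C → F F
  C → C c
Productions for F:
  F → c
  F → C

Found common prefix 'c' in productions for L

Answer: Yes, L has productions with common prefix 'c'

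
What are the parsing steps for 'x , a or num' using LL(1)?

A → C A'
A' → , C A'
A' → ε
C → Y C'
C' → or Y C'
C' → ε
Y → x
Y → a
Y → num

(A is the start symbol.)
Stack is shown with the top on the left.

Stack         Input           Action
------------------------------------
A $           x , a or num $  output A → C A'
C A' $        x , a or num $  output C → Y C'
Y C' A' $     x , a or num $  output Y → x
x C' A' $     x , a or num $  match 'x'
C' A' $       , a or num $    output C' → ε
A' $          , a or num $    output A' → , C A'
, C A' $      , a or num $    match ','
C A' $        a or num $      output C → Y C'
Y C' A' $     a or num $      output Y → a
a C' A' $     a or num $      match 'a'
C' A' $       or num $        output C' → or Y C'
or Y C' A' $  or num $        match 'or'
Y C' A' $     num $           output Y → num
num C' A' $   num $           match 'num'
C' A' $       $               output C' → ε
A' $          $               output A' → ε
$             $               accept

The string is accepted.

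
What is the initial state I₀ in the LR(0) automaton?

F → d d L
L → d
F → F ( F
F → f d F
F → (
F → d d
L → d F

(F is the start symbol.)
First, augment the grammar with F' → F
I₀ = CLOSURE({ [F' → . F] }):
  [F' → . F] has the dot before F: add [F → . d d L], [F → . F ( F], [F → . f d F], [F → . (], [F → . d d]
No further items can be added.

I₀ = { [F → . (], [F → . F ( F], [F → . d d L], [F → . d d], [F → . f d F], [F' → . F] }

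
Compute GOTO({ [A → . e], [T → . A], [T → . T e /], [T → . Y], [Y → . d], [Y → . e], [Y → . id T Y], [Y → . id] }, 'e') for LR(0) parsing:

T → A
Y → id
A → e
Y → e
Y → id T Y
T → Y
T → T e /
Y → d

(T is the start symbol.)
{ [A → e .], [Y → e .] }

GOTO(I, 'e') = CLOSURE({ [A → αX.β] : [A → α.Xβ] ∈ I, X = 'e' })

Items with dot before 'e', with the dot advanced:
  [A → . e] → [A → e .]
  [Y → . e] → [Y → e .]
Closure adds nothing (no advanced item has the dot before a non-terminal).

GOTO = { [A → e .], [Y → e .] }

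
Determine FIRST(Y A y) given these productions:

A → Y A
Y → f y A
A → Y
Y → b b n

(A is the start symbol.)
FIRST sets of the non-terminals involved (from the grammar, by fixed-point iteration):
  FIRST(Y) = { 'b', 'f' }

To compute FIRST(Y A y), process the symbols left to right:
Symbol Y is a non-terminal. Add FIRST(Y) \ {ε} = { 'b', 'f' }
Y is not nullable (ε ∉ FIRST(Y)), so stop here.
FIRST(Y A y) = { 'b', 'f' }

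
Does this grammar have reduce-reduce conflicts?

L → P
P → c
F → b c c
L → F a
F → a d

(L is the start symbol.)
Augment with L' → L and build the canonical LR(0) collection (I0 = CLOSURE({[L' → . L]}), then GOTO on every symbol after a dot until no new states appear). It has 11 states:
  I0: { [F → . a d], [F → . b c c], [L → . F a], [L → . P], [L' → . L], [P → . c] }  — shift
  I1: { [L → F . a] }  — shift
  I2: { [L' → L .] }  — accept
  I3: { [L → P .] }  — reduce
  I4: { [F → a . d] }  — shift
  I5: { [F → b . c c] }  — shift
  I6: { [P → c .] }  — reduce
  I7: { [F → b c . c] }  — shift
  I8: { [F → b c c .] }  — reduce
  I9: { [F → a d .] }  — reduce
  I10: { [L → F a .] }  — reduce

No state contains more than one complete item.

Answer: No reduce-reduce conflicts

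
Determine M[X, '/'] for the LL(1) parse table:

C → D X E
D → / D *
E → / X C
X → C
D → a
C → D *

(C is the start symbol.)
X → C

To find M[X, '/'], we find productions for X where '/' is in the predict set (PREDICT(N → α) = (FIRST(α) \ {ε}) ∪ (FOLLOW(N) if α ⇒* ε)).

Relevant sets:
  FIRST(C) = { '/', 'a' }

X → C: PREDICT = { '/', 'a' }
  '/' is in predict set, so this production goes in M[X, '/']

M[X, '/'] = X → C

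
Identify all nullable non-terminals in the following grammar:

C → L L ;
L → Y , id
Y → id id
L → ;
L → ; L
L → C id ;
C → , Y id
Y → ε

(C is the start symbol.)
A non-terminal is nullable if it can derive ε (the empty string): either it has an ε-production, or it has a production whose right-hand side consists entirely of nullable non-terminals.

ε-productions: Y → ε
So Y is immediately nullable.
No further non-terminal can be added: every production for the remaining non-terminals contains a terminal or a non-nullable non-terminal.
Nullable = { 'Y' }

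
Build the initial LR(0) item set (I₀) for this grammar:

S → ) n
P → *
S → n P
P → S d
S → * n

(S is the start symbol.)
First, augment the grammar with S' → S
I₀ = CLOSURE({ [S' → . S] }):
  [S' → . S] has the dot before S: add [S → . ) n], [S → . n P], [S → . * n]
No further items can be added.

I₀ = { [S → . ) n], [S → . * n], [S → . n P], [S' → . S] }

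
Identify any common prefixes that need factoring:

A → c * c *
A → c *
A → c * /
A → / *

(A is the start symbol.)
Yes, A has productions with common prefix 'c *'

Left-factoring is needed when two productions for the same non-terminal
share a common prefix on the right-hand side.

Productions for A:
  A → c * c *
  A → c *
  A → c * /
  A → / *

Found common prefix 'c *' in productions for A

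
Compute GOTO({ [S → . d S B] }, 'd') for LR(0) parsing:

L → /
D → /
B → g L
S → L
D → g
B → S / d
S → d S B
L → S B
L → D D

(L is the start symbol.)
GOTO(I, 'd') = CLOSURE({ [A → αX.β] : [A → α.Xβ] ∈ I, X = 'd' })

Items with dot before 'd', with the dot advanced:
  [S → . d S B] → [S → d . S B]
Closure of the advanced items:
  [S → d . S B] has the dot before S: add [S → . L], [S → . d S B]
  [S → . L] has the dot before L: add [L → . /], [L → . S B], [L → . D D]
  [L → . D D] has the dot before D: add [D → . /], [D → . g]

GOTO = { [D → . /], [D → . g], [L → . /], [L → . D D], [L → . S B], [S → . L], [S → . d S B], [S → d . S B] }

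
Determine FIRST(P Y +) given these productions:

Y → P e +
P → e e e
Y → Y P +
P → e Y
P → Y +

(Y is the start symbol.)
{ 'e' }

FIRST sets of the non-terminals involved (from the grammar, by fixed-point iteration):
  FIRST(P) = { 'e' }

To compute FIRST(P Y +), process the symbols left to right:
Symbol P is a non-terminal. Add FIRST(P) \ {ε} = { 'e' }
P is not nullable (ε ∉ FIRST(P)), so stop here.
FIRST(P Y +) = { 'e' }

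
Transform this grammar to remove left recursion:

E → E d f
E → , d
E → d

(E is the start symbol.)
E is directly left-recursive. The standard transformation for
  A → A α₁ | ... | A α_m | β₁ | ... | β_n
is
  A  → β₁ A' | ... | β_n A'
  A' → α₁ A' | ... | α_m A' | ε

E → , d becomes E → , d E'
E → d becomes E → d E'
E → E d f becomes E' → d f E'
Add E' → ε

Resulting grammar:
E → , d E'
E → d E'
E' → d f E'
E' → ε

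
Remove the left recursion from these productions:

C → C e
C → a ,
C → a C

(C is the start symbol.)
C is directly left-recursive. The standard transformation for
  A → A α₁ | ... | A α_m | β₁ | ... | β_n
is
  A  → β₁ A' | ... | β_n A'
  A' → α₁ A' | ... | α_m A' | ε

C → a , becomes C → a , C'
C → a C becomes C → a C C'
C → C e becomes C' → e C'
Add C' → ε

Resulting grammar:
C → a , C'
C → a C C'
C' → e C'
C' → ε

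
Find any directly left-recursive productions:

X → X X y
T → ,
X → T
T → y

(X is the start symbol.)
Yes, X is left-recursive

Direct left recursion occurs when N → N α for some non-terminal N (the right-hand side begins with the left-hand side itself).

X → X X y: LEFT RECURSIVE (starts with X)
T → ,: starts with ','
X → T: starts with T
T → y: starts with y

The grammar has direct left recursion on: X.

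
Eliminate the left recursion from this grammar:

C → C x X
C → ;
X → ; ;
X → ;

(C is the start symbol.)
C → ; C'
C' → x X C'
C' → ε
X → ; ;
X → ;

C is directly left-recursive. The standard transformation for
  A → A α₁ | ... | A α_m | β₁ | ... | β_n
is
  A  → β₁ A' | ... | β_n A'
  A' → α₁ A' | ... | α_m A' | ε

C → ; becomes C → ; C'
C → C x X becomes C' → x X C'
Add C' → ε

Productions for other non-terminals are unchanged:
  X → ; ;
  X → ;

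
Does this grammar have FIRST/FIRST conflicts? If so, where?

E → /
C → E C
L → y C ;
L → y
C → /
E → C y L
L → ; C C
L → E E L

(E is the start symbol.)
Yes. E → '/' / E → C y L on { '/' }; C → E C / C → '/' on { '/' }; L → y C ';' / L → y on { 'y' }

FIRST sets of the non-terminals at (or reachable through a nullable prefix from) the front of some alternative:
  FIRST(C) = { '/' }
  FIRST(E) = { '/' }

Productions for E:
  E → /: FIRST = { '/' }
  E → C y L: FIRST = { '/' }
Productions for C:
  C → E C: FIRST = { '/' }
  C → /: FIRST = { '/' }
Productions for L:
  L → y C ;: FIRST = { 'y' }
  L → y: FIRST = { 'y' }
  L → ; C C: FIRST = { ';' }
  L → E E L: FIRST = { '/' }

Conflict for E: E → / and E → C y L
  Overlap: { '/' }
Conflict for C: C → E C and C → /
  Overlap: { '/' }
Conflict for L: L → y C ; and L → y
  Overlap: { 'y' }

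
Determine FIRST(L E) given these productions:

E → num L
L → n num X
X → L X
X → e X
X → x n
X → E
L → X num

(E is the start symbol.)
{ 'e', 'n', 'num', 'x' }

FIRST sets of the non-terminals involved (from the grammar, by fixed-point iteration):
  FIRST(L) = { 'e', 'n', 'num', 'x' }

To compute FIRST(L E), process the symbols left to right:
Symbol L is a non-terminal. Add FIRST(L) \ {ε} = { 'e', 'n', 'num', 'x' }
L is not nullable (ε ∉ FIRST(L)), so stop here.
FIRST(L E) = { 'e', 'n', 'num', 'x' }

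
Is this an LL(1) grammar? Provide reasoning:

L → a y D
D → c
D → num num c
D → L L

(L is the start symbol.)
Yes, the grammar is LL(1).

Relevant sets:
  FIRST(L) = { 'a' }

For D:
  PREDICT(D → c) = { 'c' }
  PREDICT(D → num num c) = { 'num' }
  PREDICT(D → L L) = { 'a' }
L has a single production, so nothing to check there.

All predict sets are disjoint. The grammar IS LL(1).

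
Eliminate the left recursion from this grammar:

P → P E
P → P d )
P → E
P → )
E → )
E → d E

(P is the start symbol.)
P → E P'
P → ) P'
P' → E P'
P' → d ) P'
P' → ε
E → )
E → d E

P is directly left-recursive. The standard transformation for
  A → A α₁ | ... | A α_m | β₁ | ... | β_n
is
  A  → β₁ A' | ... | β_n A'
  A' → α₁ A' | ... | α_m A' | ε

P → E becomes P → E P'
P → ) becomes P → ) P'
P → P E becomes P' → E P'
P → P d ) becomes P' → d ) P'
Add P' → ε

Productions for other non-terminals are unchanged:
  E → )
  E → d E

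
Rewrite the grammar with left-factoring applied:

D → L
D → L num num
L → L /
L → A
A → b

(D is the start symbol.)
Left-factoring transforms A → αβ₁ | αβ₂ into A → αA' and A' → β₁ | β₂
(α is the longest common prefix among the alternatives). Repeat until
no nonterminal has two alternatives with a common prefix.

Round 1: D has alternatives sharing prefix 'L'. Introduce D': D → L D'
  Add: D' → ε
  Add: D' → num num

No remaining common prefixes — done.

Resulting grammar:
D → L D'
D' → ε
D' → num num
L → L /
L → A
A → b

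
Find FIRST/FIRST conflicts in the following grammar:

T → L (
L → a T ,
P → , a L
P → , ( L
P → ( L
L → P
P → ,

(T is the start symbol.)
Yes. P → ',' a L / P → ',' '(' L on { ',' }; P → ',' a L / P → ',' on { ',' }; P → ',' '(' L / P → ',' on { ',' }

FIRST sets of the non-terminals at (or reachable through a nullable prefix from) the front of some alternative:
  FIRST(P) = { '(', ',' }

Productions for L:
  L → a T ,: FIRST = { 'a' }
  L → P: FIRST = { '(', ',' }
Productions for P:
  P → , a L: FIRST = { ',' }
  P → , ( L: FIRST = { ',' }
  P → ( L: FIRST = { '(' }
  P → ,: FIRST = { ',' }
T has only one production, so no FIRST/FIRST conflict is possible there.

Conflict for P: P → , a L and P → , ( L
  Overlap: { ',' }
Conflict for P: P → , a L and P → ,
  Overlap: { ',' }
Conflict for P: P → , ( L and P → ,
  Overlap: { ',' }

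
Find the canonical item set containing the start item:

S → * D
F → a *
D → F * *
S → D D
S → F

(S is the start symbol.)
First, augment the grammar with S' → S
I₀ = CLOSURE({ [S' → . S] }):
  [S' → . S] has the dot before S: add [S → . * D], [S → . D D], [S → . F]
  [S → . D D] has the dot before D: add [D → . F * *]
  [S → . F] has the dot before F: add [F → . a *]
No further items can be added.

I₀ = { [D → . F * *], [F → . a *], [S → . * D], [S → . D D], [S → . F], [S' → . S] }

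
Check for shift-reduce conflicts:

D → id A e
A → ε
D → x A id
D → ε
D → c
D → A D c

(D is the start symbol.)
Yes — I0: [A → .] vs [D → . c]; I1: [A → .] vs [D → . c]

Augment with D' → D and build the canonical LR(0) collection (I0 = CLOSURE({[D' → . D]}), then GOTO on every symbol after a dot until no new states appear). It has 12 states:
  I0: { [A → .], [D → . A D c], [D → . c], [D → . id A e], [D → . x A id], [D → .], [D' → . D] }  — shift, 2 reduces
  I1: { [A → .], [D → . A D c], [D → . c], [D → . id A e], [D → . x A id], [D → .], [D → A . D c] }  — shift, 2 reduces
  I2: { [D' → D .] }  — accept
  I3: { [D → c .] }  — reduce
  I4: { [A → .], [D → id . A e] }  — reduce
  I5: { [A → .], [D → x . A id] }  — reduce
  I6: { [D → x A . id] }  — shift
  I7: { [D → x A id .] }  — reduce
  I8: { [D → id A . e] }  — shift
  I9: { [D → id A e .] }  — reduce
  I10: { [D → A D . c] }  — shift
  I11: { [D → A D c .] }  — reduce

I0 contains reduce items [A → .], [D → .] and shift items [D → . c], [D → . id A e], [D → . x A id] — shift-reduce conflict.
I1 contains reduce items [A → .], [D → .] and shift items [D → . c], [D → . id A e], [D → . x A id] — shift-reduce conflict.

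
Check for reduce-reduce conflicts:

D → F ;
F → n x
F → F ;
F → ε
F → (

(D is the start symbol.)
Yes — I6: [D → F ; .] vs [F → F ; .]

A reduce-reduce conflict occurs when an LR(0) state has two complete items [A → α .] and [B → β .] — both call for a reduction, and with no lookahead the parser cannot choose between them.

Augment with D' → D and build the canonical LR(0) collection (I0 = CLOSURE({[D' → . D]}), then GOTO on every symbol after a dot until no new states appear). It has 7 states:
  I0: { [D → . F ;], [D' → . D], [F → . (], [F → . F ;], [F → . n x], [F → .] }  — shift, reduce
  I1: { [F → ( .] }  — reduce
  I2: { [D' → D .] }  — accept
  I3: { [D → F . ;], [F → F . ;] }  — shift
  I4: { [F → n . x] }  — shift
  I5: { [F → n x .] }  — reduce
  I6: { [D → F ; .], [F → F ; .] }  — 2 reduces

I6 contains complete items [D → F ; .], [F → F ; .] — reduce-reduce conflict.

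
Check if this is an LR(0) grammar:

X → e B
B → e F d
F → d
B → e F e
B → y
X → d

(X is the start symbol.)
A grammar is LR(0) if no state in the canonical LR(0) collection has:
  - both a shift item (dot before a terminal) and a complete item (shift-reduce conflict), or
  - two or more complete items (reduce-reduce conflict; the accept item [X' → X .] counts as a complete item here).

Augment with X' → X and build the canonical LR(0) collection (I0 = CLOSURE({[X' → . X]}), then GOTO on every symbol after a dot until no new states appear). It has 11 states:
  I0: { [X → . d], [X → . e B], [X' → . X] }  — shift
  I1: { [X' → X .] }  — accept
  I2: { [X → d .] }  — reduce
  I3: { [B → . e F d], [B → . e F e], [B → . y], [X → e . B] }  — shift
  I4: { [X → e B .] }  — reduce
  I5: { [B → e . F d], [B → e . F e], [F → . d] }  — shift
  I6: { [B → y .] }  — reduce
  I7: { [B → e F . d], [B → e F . e] }  — shift
  I8: { [F → d .] }  — reduce
  I9: { [B → e F d .] }  — reduce
  I10: { [B → e F e .] }  — reduce

Every state is either a pure shift/goto state or contains exactly one complete item and nothing to shift — no conflicts. The grammar is LR(0).

Answer: Yes, the grammar is LR(0)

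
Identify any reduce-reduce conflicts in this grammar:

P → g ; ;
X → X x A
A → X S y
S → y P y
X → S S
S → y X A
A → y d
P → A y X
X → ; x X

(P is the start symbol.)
No reduce-reduce conflicts

Augment with P' → P and build the canonical LR(0) collection (I0 = CLOSURE({[P' → . P]}), then GOTO on every symbol after a dot until no new states appear). It has 27 states:
  I0: { [A → . X S y], [A → . y d], [P → . A y X], [P → . g ; ;], [P' → . P], [S → . y P y], [S → . y X A], [X → . ; x X], [X → . S S], [X → . X x A] }  — shift
  I1: { [X → ; . x X] }  — shift
  I2: { [P → A . y X] }  — shift
  I3: { [P' → P .] }  — accept
  I4: { [S → . y P y], [S → . y X A], [X → S . S] }  — shift
  I5: { [A → X . S y], [S → . y P y], [S → . y X A], [X → X . x A] }  — shift
  I6: { [P → g . ; ;] }  — shift
  I7: { [A → . X S y], [A → . y d], [A → y . d], [P → . A y X], [P → . g ; ;], [S → . y P y], [S → . y X A], [S → y . P y], [S → y . X A], [X → . ; x X], [X → . S S], [X → . X x A] }  — shift
  I8: { [S → y P . y] }  — shift
  I9: { [A → . X S y], [A → . y d], [A → X . S y], [S → . y P y], [S → . y X A], [S → y X . A], [X → . ; x X], [X → . S S], [X → . X x A], [X → X . x A] }  — shift
  I10: { [A → y d .] }  — reduce
  I11: { [S → y X A .] }  — reduce
  I12: { [A → X S . y], [S → . y P y], [S → . y X A], [X → S . S] }  — shift
  I13: { [A → . X S y], [A → . y d], [S → . y P y], [S → . y X A], [X → . ; x X], [X → . S S], [X → . X x A], [X → X x . A] }  — shift
  I14: { [X → X x A .] }  — reduce
  I15: { [X → S S .] }  — reduce
  I16: { [A → . X S y], [A → . y d], [A → X S y .], [P → . A y X], [P → . g ; ;], [S → . y P y], [S → . y X A], [S → y . P y], [S → y . X A], [X → . ; x X], [X → . S S], [X → . X x A] }  — shift, reduce
  I17: { [S → y P y .] }  — reduce
  I18: { [P → g ; . ;] }  — shift
  I19: { [P → g ; ; .] }  — reduce
  I20: { [A → X S . y] }  — shift
  I21: { [A → . X S y], [A → . y d], [P → . A y X], [P → . g ; ;], [S → . y P y], [S → . y X A], [S → y . P y], [S → y . X A], [X → . ; x X], [X → . S S], [X → . X x A] }  — shift
  I22: { [A → X S y .] }  — reduce
  I23: { [P → A y . X], [S → . y P y], [S → . y X A], [X → . ; x X], [X → . S S], [X → . X x A] }  — shift
  I24: { [P → A y X .], [X → X . x A] }  — shift, reduce
  I25: { [S → . y P y], [S → . y X A], [X → . ; x X], [X → . S S], [X → . X x A], [X → ; x . X] }  — shift
  I26: { [X → ; x X .], [X → X . x A] }  — shift, reduce

No state contains more than one complete item.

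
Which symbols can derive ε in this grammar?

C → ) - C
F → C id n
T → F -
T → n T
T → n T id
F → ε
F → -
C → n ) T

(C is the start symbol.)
{ 'F' }

A non-terminal is nullable if it can derive ε (the empty string): either it has an ε-production, or it has a production whose right-hand side consists entirely of nullable non-terminals.

ε-productions: F → ε
So F is immediately nullable.
No further non-terminal can be added: every production for the remaining non-terminals contains a terminal or a non-nullable non-terminal.
Nullable = { 'F' }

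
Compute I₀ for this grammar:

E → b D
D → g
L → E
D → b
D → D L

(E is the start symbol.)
{ [E → . b D], [E' → . E] }

First, augment the grammar with E' → E
I₀ = CLOSURE({ [E' → . E] }):
  [E' → . E] has the dot before E: add [E → . b D]
No further items can be added.

I₀ = { [E → . b D], [E' → . E] }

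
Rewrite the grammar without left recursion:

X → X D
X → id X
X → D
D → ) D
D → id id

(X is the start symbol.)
X → id X X'
X → D X'
X' → D X'
X' → ε
D → ) D
D → id id

X is directly left-recursive. The standard transformation for
  A → A α₁ | ... | A α_m | β₁ | ... | β_n
is
  A  → β₁ A' | ... | β_n A'
  A' → α₁ A' | ... | α_m A' | ε

X → id X becomes X → id X X'
X → D becomes X → D X'
X → X D becomes X' → D X'
Add X' → ε

Productions for other non-terminals are unchanged:
  D → ) D
  D → id id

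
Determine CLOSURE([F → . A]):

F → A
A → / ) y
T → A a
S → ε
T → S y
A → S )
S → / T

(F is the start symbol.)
To compute CLOSURE, for each item [A → α.Bβ] where B is a non-terminal, add [B → .γ] for all productions B → γ; repeat for the newly added items until nothing changes.

Start with: [F → . A]
  [F → . A] has the dot before A: add [A → . / ) y], [A → . S )]
  [A → . S )] has the dot before S: add [S → .], [S → . / T]
No further items can be added.

CLOSURE = { [A → . / ) y], [A → . S )], [F → . A], [S → . / T], [S → .] }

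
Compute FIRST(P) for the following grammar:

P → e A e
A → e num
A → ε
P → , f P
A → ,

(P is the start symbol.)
To compute FIRST(P), examine every production with P on the left-hand side, reading each right-hand side left to right until a non-nullable symbol is reached.

From P → e A e:
  - e is a terminal: add 'e' and stop
From P → , f P:
  - ',' is a terminal: add ',' and stop

Collecting: FIRST(P) = { ',', 'e' }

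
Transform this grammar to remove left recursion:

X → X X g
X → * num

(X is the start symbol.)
X → * num X'
X' → X g X'
X' → ε

X is directly left-recursive. The standard transformation for
  A → A α₁ | ... | A α_m | β₁ | ... | β_n
is
  A  → β₁ A' | ... | β_n A'
  A' → α₁ A' | ... | α_m A' | ε

X → * num becomes X → * num X'
X → X X g becomes X' → X g X'
Add X' → ε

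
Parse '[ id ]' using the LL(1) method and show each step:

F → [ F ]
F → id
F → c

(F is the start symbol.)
Stack is shown with the top on the left.

Stack    Input     Action
-------------------------
F $      [ id ] $  output F → [ F ]
[ F ] $  [ id ] $  match '['
F ] $    id ] $    output F → id
id ] $   id ] $    match 'id'
] $      ] $       match ']'
$        $         accept

The string is accepted.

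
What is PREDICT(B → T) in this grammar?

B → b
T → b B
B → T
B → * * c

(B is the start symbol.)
PREDICT(B → T) = (FIRST(RHS) \ {ε}) ∪ (FOLLOW(B) if ε ∈ FIRST(RHS), i.e. RHS ⇒* ε)
FIRST(T) = { 'b' }
FIRST(T) = { 'b' }
ε ∉ FIRST(T), so FOLLOW(B) is not added.
PREDICT(B → T) = { 'b' }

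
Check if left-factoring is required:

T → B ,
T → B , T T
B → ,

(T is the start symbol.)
Left-factoring is needed when two productions for the same non-terminal
share a common prefix on the right-hand side.

Productions for T:
  T → B ,
  T → B , T T

Found common prefix 'B ,' in productions for T

Answer: Yes, T has productions with common prefix 'B ,'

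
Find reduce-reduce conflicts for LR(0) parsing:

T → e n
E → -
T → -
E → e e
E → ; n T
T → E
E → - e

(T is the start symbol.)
A reduce-reduce conflict occurs when an LR(0) state has two complete items [A → α .] and [B → β .] — both call for a reduction, and with no lookahead the parser cannot choose between them.

Augment with T' → T and build the canonical LR(0) collection (I0 = CLOSURE({[T' → . T]}), then GOTO on every symbol after a dot until no new states appear). It has 11 states:
  I0: { [E → . - e], [E → . -], [E → . ; n T], [E → . e e], [T → . -], [T → . E], [T → . e n], [T' → . T] }  — shift
  I1: { [E → - . e], [E → - .], [T → - .] }  — shift, 2 reduces
  I2: { [E → ; . n T] }  — shift
  I3: { [T → E .] }  — reduce
  I4: { [T' → T .] }  — accept
  I5: { [E → e . e], [T → e . n] }  — shift
  I6: { [E → e e .] }  — reduce
  I7: { [T → e n .] }  — reduce
  I8: { [E → . - e], [E → . -], [E → . ; n T], [E → . e e], [E → ; n . T], [T → . -], [T → . E], [T → . e n] }  — shift
  I9: { [E → ; n T .] }  — reduce
  I10: { [E → - e .] }  — reduce

I1 contains complete items [E → - .], [T → - .] — reduce-reduce conflict.

Answer: Yes — I1: [E → - .] vs [T → - .]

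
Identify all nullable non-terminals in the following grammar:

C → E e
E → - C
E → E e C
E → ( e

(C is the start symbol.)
None

There are no ε-productions, so no non-terminal can derive ε.
No non-terminals are nullable.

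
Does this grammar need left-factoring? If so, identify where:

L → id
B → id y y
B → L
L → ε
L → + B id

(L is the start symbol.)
Left-factoring is needed when two productions for the same non-terminal
share a common prefix on the right-hand side.

Productions for L:
  L → id
  L → ε
  L → + B id
Productions for B:
  B → id y y
  B → L

No common prefixes found.

Answer: No, left-factoring is not needed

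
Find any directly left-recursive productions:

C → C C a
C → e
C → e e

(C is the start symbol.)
Yes, C is left-recursive

C → C C a: LEFT RECURSIVE (starts with C)
C → e: starts with e
C → e e: starts with e

The grammar has direct left recursion on: C.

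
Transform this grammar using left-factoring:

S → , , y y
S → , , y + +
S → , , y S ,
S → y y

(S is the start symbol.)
Left-factoring transforms A → αβ₁ | αβ₂ into A → αA' and A' → β₁ | β₂
(α is the longest common prefix among the alternatives). Repeat until
no nonterminal has two alternatives with a common prefix.

Round 1: S has alternatives sharing prefix ', , y'. Introduce S': S → , , y S'
  Add: S' → y
  Add: S' → + +
  Add: S' → S ,

No remaining common prefixes — done.

Resulting grammar:
S → , , y S'
S' → y
S' → + +
S' → S ,
S → y y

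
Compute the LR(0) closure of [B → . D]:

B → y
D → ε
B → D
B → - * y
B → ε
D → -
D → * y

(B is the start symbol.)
{ [B → . D], [D → . * y], [D → . -], [D → .] }

Start with: [B → . D]
  [B → . D] has the dot before D: add [D → .], [D → . -], [D → . * y]
No further items can be added.

CLOSURE = { [B → . D], [D → . * y], [D → . -], [D → .] }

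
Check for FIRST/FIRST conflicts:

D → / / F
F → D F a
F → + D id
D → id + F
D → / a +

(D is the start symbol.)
FIRST sets of the non-terminals at (or reachable through a nullable prefix from) the front of some alternative:
  FIRST(D) = { '/', 'id' }

Productions for D:
  D → / / F: FIRST = { '/' }
  D → id + F: FIRST = { 'id' }
  D → / a +: FIRST = { '/' }
Productions for F:
  F → D F a: FIRST = { '/', 'id' }
  F → + D id: FIRST = { '+' }

Conflict for D: D → / / F and D → / a +
  Overlap: { '/' }

Answer: Yes. D → '/' '/' F / D → '/' a '+' on { '/' }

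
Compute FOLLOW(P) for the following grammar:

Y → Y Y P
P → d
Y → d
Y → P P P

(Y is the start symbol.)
{ $, 'd' }

To compute FOLLOW(P), find every occurrence of P on a right-hand side N → α P β: add FIRST(β) \ {ε}, and if β is empty or nullable also add FOLLOW(N). Iterate to a fixed point.

In Y → Y Y P: P is at the end, add FOLLOW(Y)
In Y → P P P: P is followed by P P, add FIRST(P P) \ {ε} = { 'd' }
In Y → P P P: P is followed by P, add FIRST(P) \ {ε} = { 'd' }
In Y → P P P: P is at the end, add FOLLOW(Y)

The FOLLOW sets referred to above (computed the same way, to a fixed point):
  FOLLOW(Y) = { $, 'd' }

Taking the union: FOLLOW(P) = { $, 'd' }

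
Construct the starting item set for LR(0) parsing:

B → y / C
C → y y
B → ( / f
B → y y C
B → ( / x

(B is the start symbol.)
{ [B → . ( / f], [B → . ( / x], [B → . y / C], [B → . y y C], [B' → . B] }

First, augment the grammar with B' → B
I₀ = CLOSURE({ [B' → . B] }):
  [B' → . B] has the dot before B: add [B → . y / C], [B → . ( / f], [B → . y y C], [B → . ( / x]
No further items can be added.

I₀ = { [B → . ( / f], [B → . ( / x], [B → . y / C], [B → . y y C], [B' → . B] }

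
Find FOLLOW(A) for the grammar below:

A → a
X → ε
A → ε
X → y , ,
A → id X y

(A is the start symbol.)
{ $ }

To compute FOLLOW(A), find every occurrence of A on a right-hand side N → α A β: add FIRST(β) \ {ε}, and if β is empty or nullable also add FOLLOW(N). Iterate to a fixed point.

A is the start symbol, so $ ∈ FOLLOW(A).
A does not occur on any right-hand side.

Taking the union: FOLLOW(A) = { $ }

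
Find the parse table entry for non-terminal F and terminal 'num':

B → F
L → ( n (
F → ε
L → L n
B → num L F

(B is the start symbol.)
To find M[F, 'num'], we find productions for F where 'num' is in the predict set (PREDICT(N → α) = (FIRST(α) \ {ε}) ∪ (FOLLOW(N) if α ⇒* ε)).

Relevant sets:
  FOLLOW(F) = { $ }

F → ε: PREDICT = { $ }

M[F, 'num'] is empty (no production applies)

Answer: Empty (error entry)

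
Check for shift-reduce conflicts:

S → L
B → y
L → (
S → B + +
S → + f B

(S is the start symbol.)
No shift-reduce conflicts

A shift-reduce conflict occurs when an LR(0) state has both:
  - a complete (reduce) item [A → α .] (dot at the end), and
  - a shift item [B → β . c γ] (dot before a terminal).

Augment with S' → S and build the canonical LR(0) collection (I0 = CLOSURE({[S' → . S]}), then GOTO on every symbol after a dot until no new states appear). It has 11 states:
  I0: { [B → . y], [L → . (], [S → . + f B], [S → . B + +], [S → . L], [S' → . S] }  — shift
  I1: { [L → ( .] }  — reduce
  I2: { [S → + . f B] }  — shift
  I3: { [S → B . + +] }  — shift
  I4: { [S → L .] }  — reduce
  I5: { [S' → S .] }  — accept
  I6: { [B → y .] }  — reduce
  I7: { [S → B + . +] }  — shift
  I8: { [S → B + + .] }  — reduce
  I9: { [B → . y], [S → + f . B] }  — shift
  I10: { [S → + f B .] }  — reduce

No state contains both a complete item and a shift item.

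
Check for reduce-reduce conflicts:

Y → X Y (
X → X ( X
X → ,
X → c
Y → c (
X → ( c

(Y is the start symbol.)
Augment with Y' → Y and build the canonical LR(0) collection (I0 = CLOSURE({[Y' → . Y]}), then GOTO on every symbol after a dot until no new states appear). It has 15 states:
  I0: { [X → . ( c], [X → . ,], [X → . X ( X], [X → . c], [Y → . X Y (], [Y → . c (], [Y' → . Y] }  — shift
  I1: { [X → ( . c] }  — shift
  I2: { [X → , .] }  — reduce
  I3: { [X → . ( c], [X → . ,], [X → . X ( X], [X → . c], [X → X . ( X], [Y → . X Y (], [Y → . c (], [Y → X . Y (] }  — shift
  I4: { [Y' → Y .] }  — accept
  I5: { [X → c .], [Y → c . (] }  — shift, reduce
  I6: { [Y → c ( .] }  — reduce
  I7: { [X → ( . c], [X → . ( c], [X → . ,], [X → . X ( X], [X → . c], [X → X ( . X] }  — shift
  I8: { [Y → X Y . (] }  — shift
  I9: { [Y → X Y ( .] }  — reduce
  I10: { [X → X ( X .], [X → X . ( X] }  — shift, reduce
  I11: { [X → ( c .], [X → c .] }  — 2 reduces
  I12: { [X → . ( c], [X → . ,], [X → . X ( X], [X → . c], [X → X ( . X] }  — shift
  I13: { [X → c .] }  — reduce
  I14: { [X → ( c .] }  — reduce

I11 contains complete items [X → ( c .], [X → c .] — reduce-reduce conflict.

Answer: Yes — I11: [X → ( c .] vs [X → c .]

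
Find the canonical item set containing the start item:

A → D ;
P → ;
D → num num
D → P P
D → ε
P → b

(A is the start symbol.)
{ [A → . D ;], [A' → . A], [D → . P P], [D → . num num], [D → .], [P → . ;], [P → . b] }

First, augment the grammar with A' → A
I₀ = CLOSURE({ [A' → . A] }):
  [A' → . A] has the dot before A: add [A → . D ;]
  [A → . D ;] has the dot before D: add [D → . num num], [D → . P P], [D → .]
  [D → . P P] has the dot before P: add [P → . ;], [P → . b]
No further items can be added.

I₀ = { [A → . D ;], [A' → . A], [D → . P P], [D → . num num], [D → .], [P → . ;], [P → . b] }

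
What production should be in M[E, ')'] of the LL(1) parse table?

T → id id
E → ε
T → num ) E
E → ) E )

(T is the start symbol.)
E → ε, E → ) E )

To find M[E, ')'], we find productions for E where ')' is in the predict set (PREDICT(N → α) = (FIRST(α) \ {ε}) ∪ (FOLLOW(N) if α ⇒* ε)).

Relevant sets:
  FOLLOW(E) = { $, ')' }

E → ε: PREDICT = { $, ')' }
  ')' is in predict set, so this production goes in M[E, ')']
E → ) E ): PREDICT = { ')' }
  ')' is in predict set, so this production goes in M[E, ')']

M[E, ')'] = E → ε, E → ) E )  (a multiply-defined cell — the grammar is not LL(1))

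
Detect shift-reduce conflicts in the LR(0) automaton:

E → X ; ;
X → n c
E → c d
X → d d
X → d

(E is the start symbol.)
A shift-reduce conflict occurs when an LR(0) state has both:
  - a complete (reduce) item [A → α .] (dot at the end), and
  - a shift item [B → β . c γ] (dot before a terminal).

Augment with E' → E and build the canonical LR(0) collection (I0 = CLOSURE({[E' → . E]}), then GOTO on every symbol after a dot until no new states appear). It has 11 states:
  I0: { [E → . X ; ;], [E → . c d], [E' → . E], [X → . d d], [X → . d], [X → . n c] }  — shift
  I1: { [E' → E .] }  — accept
  I2: { [E → X . ; ;] }  — shift
  I3: { [E → c . d] }  — shift
  I4: { [X → d . d], [X → d .] }  — shift, reduce
  I5: { [X → n . c] }  — shift
  I6: { [X → n c .] }  — reduce
  I7: { [X → d d .] }  — reduce
  I8: { [E → c d .] }  — reduce
  I9: { [E → X ; . ;] }  — shift
  I10: { [E → X ; ; .] }  — reduce

I4 contains reduce item [X → d .] and shift item [X → d . d] — shift-reduce conflict.

Answer: Yes — I4: [X → d .] vs [X → d . d]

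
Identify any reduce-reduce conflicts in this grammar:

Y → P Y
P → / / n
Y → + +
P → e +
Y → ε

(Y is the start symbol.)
No reduce-reduce conflicts

A reduce-reduce conflict occurs when an LR(0) state has two complete items [A → α .] and [B → β .] — both call for a reduction, and with no lookahead the parser cannot choose between them.

Augment with Y' → Y and build the canonical LR(0) collection (I0 = CLOSURE({[Y' → . Y]}), then GOTO on every symbol after a dot until no new states appear). It has 11 states:
  I0: { [P → . / / n], [P → . e +], [Y → . + +], [Y → . P Y], [Y → .], [Y' → . Y] }  — shift, reduce
  I1: { [Y → + . +] }  — shift
  I2: { [P → / . / n] }  — shift
  I3: { [P → . / / n], [P → . e +], [Y → . + +], [Y → . P Y], [Y → .], [Y → P . Y] }  — shift, reduce
  I4: { [Y' → Y .] }  — accept
  I5: { [P → e . +] }  — shift
  I6: { [P → e + .] }  — reduce
  I7: { [Y → P Y .] }  — reduce
  I8: { [P → / / . n] }  — shift
  I9: { [P → / / n .] }  — reduce
  I10: { [Y → + + .] }  — reduce

No state contains more than one complete item.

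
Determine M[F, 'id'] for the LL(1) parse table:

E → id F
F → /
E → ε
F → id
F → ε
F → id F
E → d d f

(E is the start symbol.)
F → id, F → id F

To find M[F, 'id'], we find productions for F where 'id' is in the predict set (PREDICT(N → α) = (FIRST(α) \ {ε}) ∪ (FOLLOW(N) if α ⇒* ε)).

Relevant sets:
  FOLLOW(F) = { $ }

F → /: PREDICT = { '/' }
F → id: PREDICT = { 'id' }
  'id' is in predict set, so this production goes in M[F, 'id']
F → ε: PREDICT = { $ }
F → id F: PREDICT = { 'id' }
  'id' is in predict set, so this production goes in M[F, 'id']

M[F, 'id'] = F → id, F → id F  (a multiply-defined cell — the grammar is not LL(1))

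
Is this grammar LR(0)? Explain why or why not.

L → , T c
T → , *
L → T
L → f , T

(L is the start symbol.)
Yes, the grammar is LR(0)

A grammar is LR(0) if no state in the canonical LR(0) collection has:
  - both a shift item (dot before a terminal) and a complete item (shift-reduce conflict), or
  - two or more complete items (reduce-reduce conflict; the accept item [L' → L .] counts as a complete item here).

Augment with L' → L and build the canonical LR(0) collection (I0 = CLOSURE({[L' → . L]}), then GOTO on every symbol after a dot until no new states appear). It has 11 states:
  I0: { [L → . , T c], [L → . T], [L → . f , T], [L' → . L], [T → . , *] }  — shift
  I1: { [L → , . T c], [T → , . *], [T → . , *] }  — shift
  I2: { [L' → L .] }  — accept
  I3: { [L → T .] }  — reduce
  I4: { [L → f . , T] }  — shift
  I5: { [L → f , . T], [T → . , *] }  — shift
  I6: { [T → , . *] }  — shift
  I7: { [L → f , T .] }  — reduce
  I8: { [T → , * .] }  — reduce
  I9: { [L → , T . c] }  — shift
  I10: { [L → , T c .] }  — reduce

Every state is either a pure shift/goto state or contains exactly one complete item and nothing to shift — no conflicts. The grammar is LR(0).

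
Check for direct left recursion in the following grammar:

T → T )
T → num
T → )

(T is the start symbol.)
Yes, T is left-recursive

Direct left recursion occurs when N → N α for some non-terminal N (the right-hand side begins with the left-hand side itself).

T → T ): LEFT RECURSIVE (starts with T)
T → num: starts with num
T → ): starts with ')'

The grammar has direct left recursion on: T.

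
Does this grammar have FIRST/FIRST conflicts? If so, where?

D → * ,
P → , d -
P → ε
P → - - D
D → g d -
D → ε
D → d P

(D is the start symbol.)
No FIRST/FIRST conflicts.

Productions for D:
  D → * ,: FIRST = { '*' }
  D → g d -: FIRST = { 'g' }
  D → ε: FIRST = { ε }
  D → d P: FIRST = { 'd' }
Productions for P:
  P → , d -: FIRST = { ',' }
  P → ε: FIRST = { ε }
  P → - - D: FIRST = { '-' }

All alternatives of each non-terminal have pairwise disjoint FIRST sets.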